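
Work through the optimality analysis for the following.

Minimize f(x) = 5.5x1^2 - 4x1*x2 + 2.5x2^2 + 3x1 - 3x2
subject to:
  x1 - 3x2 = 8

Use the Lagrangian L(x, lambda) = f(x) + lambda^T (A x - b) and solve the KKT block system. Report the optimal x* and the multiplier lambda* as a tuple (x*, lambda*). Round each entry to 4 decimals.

Form the Lagrangian:
  L(x, lambda) = (1/2) x^T Q x + c^T x + lambda^T (A x - b)
Stationarity (grad_x L = 0): Q x + c + A^T lambda = 0.
Primal feasibility: A x = b.

This gives the KKT block system:
  [ Q   A^T ] [ x     ]   [-c ]
  [ A    0  ] [ lambda ] = [ b ]

Solving the linear system:
  x*      = (-0.925, -2.975)
  lambda* = (-4.725)
  f(x*)   = 21.975

x* = (-0.925, -2.975), lambda* = (-4.725)


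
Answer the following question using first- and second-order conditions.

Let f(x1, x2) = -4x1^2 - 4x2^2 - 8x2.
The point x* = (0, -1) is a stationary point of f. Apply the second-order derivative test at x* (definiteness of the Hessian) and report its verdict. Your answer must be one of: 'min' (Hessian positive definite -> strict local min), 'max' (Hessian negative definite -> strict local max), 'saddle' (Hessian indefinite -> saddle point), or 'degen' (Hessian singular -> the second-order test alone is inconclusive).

Compute the Hessian H = grad^2 f:
  H = [[-8, 0], [0, -8]]
Verify stationarity: grad f(x*) = H x* + g = (0, 0).
Eigenvalues of H: -8, -8.
Both eigenvalues < 0, so H is negative definite -> x* is a strict local max.

max


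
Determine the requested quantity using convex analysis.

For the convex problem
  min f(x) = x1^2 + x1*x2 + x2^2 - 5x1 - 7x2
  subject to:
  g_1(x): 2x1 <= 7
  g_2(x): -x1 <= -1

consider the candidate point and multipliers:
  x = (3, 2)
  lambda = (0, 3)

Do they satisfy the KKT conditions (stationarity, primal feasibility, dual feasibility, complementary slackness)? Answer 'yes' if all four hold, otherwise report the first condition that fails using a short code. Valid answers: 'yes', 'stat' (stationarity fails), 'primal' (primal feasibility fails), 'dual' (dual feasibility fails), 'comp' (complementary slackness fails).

Gradient of f: grad f(x) = Q x + c = (3, 0)
Constraint values g_i(x) = a_i^T x - b_i:
  g_1((3, 2)) = -1
  g_2((3, 2)) = -2
Stationarity residual: grad f(x) + sum_i lambda_i a_i = (0, 0)
  -> stationarity OK
Primal feasibility (all g_i <= 0): OK
Dual feasibility (all lambda_i >= 0): OK
Complementary slackness (lambda_i * g_i(x) = 0 for all i): FAILS

Verdict: the first failing condition is complementary_slackness -> comp.

comp


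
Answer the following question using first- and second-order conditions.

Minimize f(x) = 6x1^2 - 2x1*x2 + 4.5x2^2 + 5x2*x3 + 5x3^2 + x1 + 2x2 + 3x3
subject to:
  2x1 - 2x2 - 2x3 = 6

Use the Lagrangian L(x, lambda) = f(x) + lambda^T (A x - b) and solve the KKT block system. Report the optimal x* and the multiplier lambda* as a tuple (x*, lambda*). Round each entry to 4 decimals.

Form the Lagrangian:
  L(x, lambda) = (1/2) x^T Q x + c^T x + lambda^T (A x - b)
Stationarity (grad_x L = 0): Q x + c + A^T lambda = 0.
Primal feasibility: A x = b.

This gives the KKT block system:
  [ Q   A^T ] [ x     ]   [-c ]
  [ A    0  ] [ lambda ] = [ b ]

Solving the linear system:
  x*      = (0.9128, -0.8456, -1.2416)
  lambda* = (-6.8221)
  f(x*)   = 18.2148

x* = (0.9128, -0.8456, -1.2416), lambda* = (-6.8221)


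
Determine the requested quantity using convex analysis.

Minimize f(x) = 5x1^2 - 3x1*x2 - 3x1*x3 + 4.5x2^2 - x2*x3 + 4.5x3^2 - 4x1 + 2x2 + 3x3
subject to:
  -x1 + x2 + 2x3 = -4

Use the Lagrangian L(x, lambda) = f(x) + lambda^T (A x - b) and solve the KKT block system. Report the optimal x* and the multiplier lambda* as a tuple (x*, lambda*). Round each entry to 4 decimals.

Form the Lagrangian:
  L(x, lambda) = (1/2) x^T Q x + c^T x + lambda^T (A x - b)
Stationarity (grad_x L = 0): Q x + c + A^T lambda = 0.
Primal feasibility: A x = b.

This gives the KKT block system:
  [ Q   A^T ] [ x     ]   [-c ]
  [ A    0  ] [ lambda ] = [ b ]

Solving the linear system:
  x*      = (0.1942, -0.8714, -1.4672)
  lambda* = (4.958)
  f(x*)   = 6.4554

x* = (0.1942, -0.8714, -1.4672), lambda* = (4.958)


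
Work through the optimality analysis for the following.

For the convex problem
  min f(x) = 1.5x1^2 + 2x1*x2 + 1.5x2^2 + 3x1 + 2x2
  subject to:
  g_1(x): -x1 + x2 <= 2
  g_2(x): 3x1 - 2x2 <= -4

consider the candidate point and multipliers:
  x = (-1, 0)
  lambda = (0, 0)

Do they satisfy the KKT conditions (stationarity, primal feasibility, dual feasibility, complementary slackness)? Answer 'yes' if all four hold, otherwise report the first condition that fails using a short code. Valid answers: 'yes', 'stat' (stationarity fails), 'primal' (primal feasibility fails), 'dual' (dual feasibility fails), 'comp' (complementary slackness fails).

Gradient of f: grad f(x) = Q x + c = (0, 0)
Constraint values g_i(x) = a_i^T x - b_i:
  g_1((-1, 0)) = -1
  g_2((-1, 0)) = 1
Stationarity residual: grad f(x) + sum_i lambda_i a_i = (0, 0)
  -> stationarity OK
Primal feasibility (all g_i <= 0): FAILS
Dual feasibility (all lambda_i >= 0): OK
Complementary slackness (lambda_i * g_i(x) = 0 for all i): OK

Verdict: the first failing condition is primal_feasibility -> primal.

primal


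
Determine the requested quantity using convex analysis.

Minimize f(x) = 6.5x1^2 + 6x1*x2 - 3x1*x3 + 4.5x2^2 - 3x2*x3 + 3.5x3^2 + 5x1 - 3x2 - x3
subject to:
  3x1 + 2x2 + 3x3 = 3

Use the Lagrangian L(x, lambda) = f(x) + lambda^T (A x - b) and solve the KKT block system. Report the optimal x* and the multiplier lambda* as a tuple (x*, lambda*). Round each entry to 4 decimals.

Form the Lagrangian:
  L(x, lambda) = (1/2) x^T Q x + c^T x + lambda^T (A x - b)
Stationarity (grad_x L = 0): Q x + c + A^T lambda = 0.
Primal feasibility: A x = b.

This gives the KKT block system:
  [ Q   A^T ] [ x     ]   [-c ]
  [ A    0  ] [ lambda ] = [ b ]

Solving the linear system:
  x*      = (-0.5317, 1.1377, 0.7732)
  lambda* = (-0.8648)
  f(x*)   = -2.1252

x* = (-0.5317, 1.1377, 0.7732), lambda* = (-0.8648)


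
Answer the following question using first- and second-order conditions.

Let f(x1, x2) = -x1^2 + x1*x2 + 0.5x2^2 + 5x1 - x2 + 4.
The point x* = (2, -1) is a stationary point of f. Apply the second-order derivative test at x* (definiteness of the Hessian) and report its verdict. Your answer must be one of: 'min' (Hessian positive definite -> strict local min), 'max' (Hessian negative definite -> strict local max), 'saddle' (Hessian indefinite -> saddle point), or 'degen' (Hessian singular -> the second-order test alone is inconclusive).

Compute the Hessian H = grad^2 f:
  H = [[-2, 1], [1, 1]]
Verify stationarity: grad f(x*) = H x* + g = (0, 0).
Eigenvalues of H: -2.3028, 1.3028.
Eigenvalues have mixed signs, so H is indefinite -> x* is a saddle point.

saddle


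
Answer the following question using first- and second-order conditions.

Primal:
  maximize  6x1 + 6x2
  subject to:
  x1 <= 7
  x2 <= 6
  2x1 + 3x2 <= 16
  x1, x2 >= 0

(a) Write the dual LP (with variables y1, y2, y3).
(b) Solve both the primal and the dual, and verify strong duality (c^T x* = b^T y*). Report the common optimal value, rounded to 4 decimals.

The standard primal-dual pair for 'max c^T x s.t. A x <= b, x >= 0' is:
  Dual:  min b^T y  s.t.  A^T y >= c,  y >= 0.

So the dual LP is:
  minimize  7y1 + 6y2 + 16y3
  subject to:
    y1 + 2y3 >= 6
    y2 + 3y3 >= 6
    y1, y2, y3 >= 0

Solving the primal: x* = (7, 0.6667).
  primal value c^T x* = 46.
Solving the dual: y* = (2, 0, 2).
  dual value b^T y* = 46.
Strong duality: c^T x* = b^T y*. Confirmed.

46


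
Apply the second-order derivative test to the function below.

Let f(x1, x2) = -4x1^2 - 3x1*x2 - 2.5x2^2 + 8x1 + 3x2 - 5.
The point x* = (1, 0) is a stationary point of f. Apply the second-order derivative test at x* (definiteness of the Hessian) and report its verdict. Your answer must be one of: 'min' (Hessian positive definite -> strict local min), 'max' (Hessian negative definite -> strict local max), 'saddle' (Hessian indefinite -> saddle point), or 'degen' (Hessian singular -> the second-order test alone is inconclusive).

Compute the Hessian H = grad^2 f:
  H = [[-8, -3], [-3, -5]]
Verify stationarity: grad f(x*) = H x* + g = (0, 0).
Eigenvalues of H: -9.8541, -3.1459.
Both eigenvalues < 0, so H is negative definite -> x* is a strict local max.

max


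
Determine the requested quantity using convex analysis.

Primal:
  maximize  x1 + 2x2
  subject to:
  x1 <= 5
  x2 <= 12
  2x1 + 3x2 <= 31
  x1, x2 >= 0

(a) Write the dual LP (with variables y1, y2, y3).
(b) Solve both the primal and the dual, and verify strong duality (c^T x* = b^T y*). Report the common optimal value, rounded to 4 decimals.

The standard primal-dual pair for 'max c^T x s.t. A x <= b, x >= 0' is:
  Dual:  min b^T y  s.t.  A^T y >= c,  y >= 0.

So the dual LP is:
  minimize  5y1 + 12y2 + 31y3
  subject to:
    y1 + 2y3 >= 1
    y2 + 3y3 >= 2
    y1, y2, y3 >= 0

Solving the primal: x* = (0, 10.3333).
  primal value c^T x* = 20.6667.
Solving the dual: y* = (0, 0, 0.6667).
  dual value b^T y* = 20.6667.
Strong duality: c^T x* = b^T y*. Confirmed.

20.6667


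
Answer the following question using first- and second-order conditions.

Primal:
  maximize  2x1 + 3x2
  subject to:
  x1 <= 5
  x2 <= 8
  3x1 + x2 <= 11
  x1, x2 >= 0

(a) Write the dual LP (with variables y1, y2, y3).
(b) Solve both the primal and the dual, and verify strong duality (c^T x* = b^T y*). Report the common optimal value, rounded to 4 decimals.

The standard primal-dual pair for 'max c^T x s.t. A x <= b, x >= 0' is:
  Dual:  min b^T y  s.t.  A^T y >= c,  y >= 0.

So the dual LP is:
  minimize  5y1 + 8y2 + 11y3
  subject to:
    y1 + 3y3 >= 2
    y2 + y3 >= 3
    y1, y2, y3 >= 0

Solving the primal: x* = (1, 8).
  primal value c^T x* = 26.
Solving the dual: y* = (0, 2.3333, 0.6667).
  dual value b^T y* = 26.
Strong duality: c^T x* = b^T y*. Confirmed.

26


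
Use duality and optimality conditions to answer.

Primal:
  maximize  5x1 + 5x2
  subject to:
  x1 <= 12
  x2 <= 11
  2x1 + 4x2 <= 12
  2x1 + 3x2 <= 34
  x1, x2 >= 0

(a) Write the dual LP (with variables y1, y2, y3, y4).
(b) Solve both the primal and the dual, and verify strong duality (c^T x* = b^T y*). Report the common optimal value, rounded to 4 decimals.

The standard primal-dual pair for 'max c^T x s.t. A x <= b, x >= 0' is:
  Dual:  min b^T y  s.t.  A^T y >= c,  y >= 0.

So the dual LP is:
  minimize  12y1 + 11y2 + 12y3 + 34y4
  subject to:
    y1 + 2y3 + 2y4 >= 5
    y2 + 4y3 + 3y4 >= 5
    y1, y2, y3, y4 >= 0

Solving the primal: x* = (6, 0).
  primal value c^T x* = 30.
Solving the dual: y* = (0, 0, 2.5, 0).
  dual value b^T y* = 30.
Strong duality: c^T x* = b^T y*. Confirmed.

30


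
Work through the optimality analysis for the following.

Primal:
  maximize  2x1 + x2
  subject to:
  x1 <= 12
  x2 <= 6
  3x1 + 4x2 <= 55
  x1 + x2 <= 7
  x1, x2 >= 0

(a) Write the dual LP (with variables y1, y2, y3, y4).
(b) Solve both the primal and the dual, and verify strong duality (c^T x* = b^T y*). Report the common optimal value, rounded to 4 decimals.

The standard primal-dual pair for 'max c^T x s.t. A x <= b, x >= 0' is:
  Dual:  min b^T y  s.t.  A^T y >= c,  y >= 0.

So the dual LP is:
  minimize  12y1 + 6y2 + 55y3 + 7y4
  subject to:
    y1 + 3y3 + y4 >= 2
    y2 + 4y3 + y4 >= 1
    y1, y2, y3, y4 >= 0

Solving the primal: x* = (7, 0).
  primal value c^T x* = 14.
Solving the dual: y* = (0, 0, 0, 2).
  dual value b^T y* = 14.
Strong duality: c^T x* = b^T y*. Confirmed.

14


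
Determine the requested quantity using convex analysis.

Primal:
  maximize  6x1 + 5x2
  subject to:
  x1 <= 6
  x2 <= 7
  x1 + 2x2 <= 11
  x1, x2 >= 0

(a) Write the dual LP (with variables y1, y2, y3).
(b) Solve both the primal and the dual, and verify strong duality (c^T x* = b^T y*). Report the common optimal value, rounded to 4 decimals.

The standard primal-dual pair for 'max c^T x s.t. A x <= b, x >= 0' is:
  Dual:  min b^T y  s.t.  A^T y >= c,  y >= 0.

So the dual LP is:
  minimize  6y1 + 7y2 + 11y3
  subject to:
    y1 + y3 >= 6
    y2 + 2y3 >= 5
    y1, y2, y3 >= 0

Solving the primal: x* = (6, 2.5).
  primal value c^T x* = 48.5.
Solving the dual: y* = (3.5, 0, 2.5).
  dual value b^T y* = 48.5.
Strong duality: c^T x* = b^T y*. Confirmed.

48.5


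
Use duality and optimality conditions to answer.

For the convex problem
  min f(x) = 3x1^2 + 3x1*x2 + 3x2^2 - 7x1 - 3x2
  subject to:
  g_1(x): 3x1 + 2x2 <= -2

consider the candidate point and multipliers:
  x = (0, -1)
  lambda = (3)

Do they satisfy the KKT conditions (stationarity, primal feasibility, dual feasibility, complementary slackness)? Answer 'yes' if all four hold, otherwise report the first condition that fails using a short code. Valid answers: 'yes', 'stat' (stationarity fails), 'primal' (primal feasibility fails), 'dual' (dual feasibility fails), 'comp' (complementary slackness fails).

Gradient of f: grad f(x) = Q x + c = (-10, -9)
Constraint values g_i(x) = a_i^T x - b_i:
  g_1((0, -1)) = 0
Stationarity residual: grad f(x) + sum_i lambda_i a_i = (-1, -3)
  -> stationarity FAILS
Primal feasibility (all g_i <= 0): OK
Dual feasibility (all lambda_i >= 0): OK
Complementary slackness (lambda_i * g_i(x) = 0 for all i): OK

Verdict: the first failing condition is stationarity -> stat.

stat


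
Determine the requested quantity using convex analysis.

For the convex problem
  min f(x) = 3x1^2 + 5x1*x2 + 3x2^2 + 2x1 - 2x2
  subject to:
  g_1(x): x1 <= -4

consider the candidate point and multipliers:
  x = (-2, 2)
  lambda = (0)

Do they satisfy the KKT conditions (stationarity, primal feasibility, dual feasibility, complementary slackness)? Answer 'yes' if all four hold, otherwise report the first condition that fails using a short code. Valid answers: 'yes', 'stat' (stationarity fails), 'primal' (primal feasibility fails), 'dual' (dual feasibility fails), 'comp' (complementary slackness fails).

Gradient of f: grad f(x) = Q x + c = (0, 0)
Constraint values g_i(x) = a_i^T x - b_i:
  g_1((-2, 2)) = 2
Stationarity residual: grad f(x) + sum_i lambda_i a_i = (0, 0)
  -> stationarity OK
Primal feasibility (all g_i <= 0): FAILS
Dual feasibility (all lambda_i >= 0): OK
Complementary slackness (lambda_i * g_i(x) = 0 for all i): OK

Verdict: the first failing condition is primal_feasibility -> primal.

primal


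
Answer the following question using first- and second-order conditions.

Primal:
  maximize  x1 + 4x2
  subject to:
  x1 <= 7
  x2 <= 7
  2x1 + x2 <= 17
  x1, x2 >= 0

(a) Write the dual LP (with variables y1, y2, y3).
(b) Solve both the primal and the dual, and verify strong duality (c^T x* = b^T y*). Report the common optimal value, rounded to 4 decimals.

The standard primal-dual pair for 'max c^T x s.t. A x <= b, x >= 0' is:
  Dual:  min b^T y  s.t.  A^T y >= c,  y >= 0.

So the dual LP is:
  minimize  7y1 + 7y2 + 17y3
  subject to:
    y1 + 2y3 >= 1
    y2 + y3 >= 4
    y1, y2, y3 >= 0

Solving the primal: x* = (5, 7).
  primal value c^T x* = 33.
Solving the dual: y* = (0, 3.5, 0.5).
  dual value b^T y* = 33.
Strong duality: c^T x* = b^T y*. Confirmed.

33


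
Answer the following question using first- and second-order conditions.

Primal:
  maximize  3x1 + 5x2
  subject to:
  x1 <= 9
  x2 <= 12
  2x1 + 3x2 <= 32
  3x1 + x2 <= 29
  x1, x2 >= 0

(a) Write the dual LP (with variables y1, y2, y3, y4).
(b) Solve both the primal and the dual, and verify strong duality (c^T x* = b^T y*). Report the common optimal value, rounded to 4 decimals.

The standard primal-dual pair for 'max c^T x s.t. A x <= b, x >= 0' is:
  Dual:  min b^T y  s.t.  A^T y >= c,  y >= 0.

So the dual LP is:
  minimize  9y1 + 12y2 + 32y3 + 29y4
  subject to:
    y1 + 2y3 + 3y4 >= 3
    y2 + 3y3 + y4 >= 5
    y1, y2, y3, y4 >= 0

Solving the primal: x* = (0, 10.6667).
  primal value c^T x* = 53.3333.
Solving the dual: y* = (0, 0, 1.6667, 0).
  dual value b^T y* = 53.3333.
Strong duality: c^T x* = b^T y*. Confirmed.

53.3333


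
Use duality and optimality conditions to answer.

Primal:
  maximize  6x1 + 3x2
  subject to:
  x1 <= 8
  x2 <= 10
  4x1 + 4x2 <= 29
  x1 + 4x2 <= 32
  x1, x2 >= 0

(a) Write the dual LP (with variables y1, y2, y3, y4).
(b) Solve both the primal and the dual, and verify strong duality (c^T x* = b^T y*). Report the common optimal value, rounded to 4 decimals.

The standard primal-dual pair for 'max c^T x s.t. A x <= b, x >= 0' is:
  Dual:  min b^T y  s.t.  A^T y >= c,  y >= 0.

So the dual LP is:
  minimize  8y1 + 10y2 + 29y3 + 32y4
  subject to:
    y1 + 4y3 + y4 >= 6
    y2 + 4y3 + 4y4 >= 3
    y1, y2, y3, y4 >= 0

Solving the primal: x* = (7.25, 0).
  primal value c^T x* = 43.5.
Solving the dual: y* = (0, 0, 1.5, 0).
  dual value b^T y* = 43.5.
Strong duality: c^T x* = b^T y*. Confirmed.

43.5


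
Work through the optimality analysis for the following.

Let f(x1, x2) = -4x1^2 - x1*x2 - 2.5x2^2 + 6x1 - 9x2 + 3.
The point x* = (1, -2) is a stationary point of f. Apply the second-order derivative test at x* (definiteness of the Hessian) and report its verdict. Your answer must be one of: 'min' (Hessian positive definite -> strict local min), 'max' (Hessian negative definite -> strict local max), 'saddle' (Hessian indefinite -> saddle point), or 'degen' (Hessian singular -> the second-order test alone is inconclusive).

Compute the Hessian H = grad^2 f:
  H = [[-8, -1], [-1, -5]]
Verify stationarity: grad f(x*) = H x* + g = (0, 0).
Eigenvalues of H: -8.3028, -4.6972.
Both eigenvalues < 0, so H is negative definite -> x* is a strict local max.

max


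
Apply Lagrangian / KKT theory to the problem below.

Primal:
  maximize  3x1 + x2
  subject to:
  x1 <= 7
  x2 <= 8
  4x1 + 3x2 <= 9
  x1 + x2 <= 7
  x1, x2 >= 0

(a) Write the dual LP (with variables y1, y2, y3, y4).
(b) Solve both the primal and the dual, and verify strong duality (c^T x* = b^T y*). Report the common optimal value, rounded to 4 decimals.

The standard primal-dual pair for 'max c^T x s.t. A x <= b, x >= 0' is:
  Dual:  min b^T y  s.t.  A^T y >= c,  y >= 0.

So the dual LP is:
  minimize  7y1 + 8y2 + 9y3 + 7y4
  subject to:
    y1 + 4y3 + y4 >= 3
    y2 + 3y3 + y4 >= 1
    y1, y2, y3, y4 >= 0

Solving the primal: x* = (2.25, 0).
  primal value c^T x* = 6.75.
Solving the dual: y* = (0, 0, 0.75, 0).
  dual value b^T y* = 6.75.
Strong duality: c^T x* = b^T y*. Confirmed.

6.75


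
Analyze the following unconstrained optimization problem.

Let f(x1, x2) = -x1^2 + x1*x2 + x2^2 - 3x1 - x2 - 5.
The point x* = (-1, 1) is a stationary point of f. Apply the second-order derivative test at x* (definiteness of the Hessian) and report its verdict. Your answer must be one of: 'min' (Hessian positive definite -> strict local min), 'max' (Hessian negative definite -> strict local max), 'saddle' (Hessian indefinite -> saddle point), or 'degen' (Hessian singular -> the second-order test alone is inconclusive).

Compute the Hessian H = grad^2 f:
  H = [[-2, 1], [1, 2]]
Verify stationarity: grad f(x*) = H x* + g = (0, 0).
Eigenvalues of H: -2.2361, 2.2361.
Eigenvalues have mixed signs, so H is indefinite -> x* is a saddle point.

saddle


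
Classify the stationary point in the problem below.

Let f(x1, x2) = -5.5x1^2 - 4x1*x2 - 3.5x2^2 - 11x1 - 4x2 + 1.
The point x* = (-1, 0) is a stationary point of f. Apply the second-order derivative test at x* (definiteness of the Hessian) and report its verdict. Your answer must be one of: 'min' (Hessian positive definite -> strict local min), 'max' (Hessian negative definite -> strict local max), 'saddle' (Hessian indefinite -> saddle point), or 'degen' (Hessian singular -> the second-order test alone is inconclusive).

Compute the Hessian H = grad^2 f:
  H = [[-11, -4], [-4, -7]]
Verify stationarity: grad f(x*) = H x* + g = (0, 0).
Eigenvalues of H: -13.4721, -4.5279.
Both eigenvalues < 0, so H is negative definite -> x* is a strict local max.

max


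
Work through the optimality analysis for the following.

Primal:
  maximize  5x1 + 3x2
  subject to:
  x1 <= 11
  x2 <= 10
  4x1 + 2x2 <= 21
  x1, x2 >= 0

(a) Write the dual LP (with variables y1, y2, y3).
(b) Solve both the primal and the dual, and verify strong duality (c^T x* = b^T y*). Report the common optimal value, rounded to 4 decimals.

The standard primal-dual pair for 'max c^T x s.t. A x <= b, x >= 0' is:
  Dual:  min b^T y  s.t.  A^T y >= c,  y >= 0.

So the dual LP is:
  minimize  11y1 + 10y2 + 21y3
  subject to:
    y1 + 4y3 >= 5
    y2 + 2y3 >= 3
    y1, y2, y3 >= 0

Solving the primal: x* = (0.25, 10).
  primal value c^T x* = 31.25.
Solving the dual: y* = (0, 0.5, 1.25).
  dual value b^T y* = 31.25.
Strong duality: c^T x* = b^T y*. Confirmed.

31.25


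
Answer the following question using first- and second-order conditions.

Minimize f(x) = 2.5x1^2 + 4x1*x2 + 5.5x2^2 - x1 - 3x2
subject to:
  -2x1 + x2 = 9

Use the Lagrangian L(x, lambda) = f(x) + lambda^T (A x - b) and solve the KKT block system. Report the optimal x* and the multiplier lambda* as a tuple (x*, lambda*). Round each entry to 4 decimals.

Form the Lagrangian:
  L(x, lambda) = (1/2) x^T Q x + c^T x + lambda^T (A x - b)
Stationarity (grad_x L = 0): Q x + c + A^T lambda = 0.
Primal feasibility: A x = b.

This gives the KKT block system:
  [ Q   A^T ] [ x     ]   [-c ]
  [ A    0  ] [ lambda ] = [ b ]

Solving the linear system:
  x*      = (-3.4923, 2.0154)
  lambda* = (-5.2)
  f(x*)   = 22.1231

x* = (-3.4923, 2.0154), lambda* = (-5.2)


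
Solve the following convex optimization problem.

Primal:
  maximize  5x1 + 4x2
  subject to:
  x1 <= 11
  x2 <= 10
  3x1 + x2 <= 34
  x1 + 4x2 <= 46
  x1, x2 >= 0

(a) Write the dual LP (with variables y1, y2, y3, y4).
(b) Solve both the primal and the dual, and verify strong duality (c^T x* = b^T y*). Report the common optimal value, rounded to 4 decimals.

The standard primal-dual pair for 'max c^T x s.t. A x <= b, x >= 0' is:
  Dual:  min b^T y  s.t.  A^T y >= c,  y >= 0.

So the dual LP is:
  minimize  11y1 + 10y2 + 34y3 + 46y4
  subject to:
    y1 + 3y3 + y4 >= 5
    y2 + y3 + 4y4 >= 4
    y1, y2, y3, y4 >= 0

Solving the primal: x* = (8.1818, 9.4545).
  primal value c^T x* = 78.7273.
Solving the dual: y* = (0, 0, 1.4545, 0.6364).
  dual value b^T y* = 78.7273.
Strong duality: c^T x* = b^T y*. Confirmed.

78.7273


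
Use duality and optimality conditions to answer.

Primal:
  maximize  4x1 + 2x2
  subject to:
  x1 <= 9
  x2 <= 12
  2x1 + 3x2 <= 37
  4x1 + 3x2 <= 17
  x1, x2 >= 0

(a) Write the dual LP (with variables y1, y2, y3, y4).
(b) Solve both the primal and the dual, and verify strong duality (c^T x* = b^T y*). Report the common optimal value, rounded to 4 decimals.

The standard primal-dual pair for 'max c^T x s.t. A x <= b, x >= 0' is:
  Dual:  min b^T y  s.t.  A^T y >= c,  y >= 0.

So the dual LP is:
  minimize  9y1 + 12y2 + 37y3 + 17y4
  subject to:
    y1 + 2y3 + 4y4 >= 4
    y2 + 3y3 + 3y4 >= 2
    y1, y2, y3, y4 >= 0

Solving the primal: x* = (4.25, 0).
  primal value c^T x* = 17.
Solving the dual: y* = (0, 0, 0, 1).
  dual value b^T y* = 17.
Strong duality: c^T x* = b^T y*. Confirmed.

17


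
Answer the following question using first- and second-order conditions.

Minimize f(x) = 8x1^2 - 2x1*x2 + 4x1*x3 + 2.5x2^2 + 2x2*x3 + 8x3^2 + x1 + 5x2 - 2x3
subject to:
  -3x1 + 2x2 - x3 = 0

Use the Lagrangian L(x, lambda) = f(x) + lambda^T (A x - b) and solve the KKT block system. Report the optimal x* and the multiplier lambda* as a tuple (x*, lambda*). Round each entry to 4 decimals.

Form the Lagrangian:
  L(x, lambda) = (1/2) x^T Q x + c^T x + lambda^T (A x - b)
Stationarity (grad_x L = 0): Q x + c + A^T lambda = 0.
Primal feasibility: A x = b.

This gives the KKT block system:
  [ Q   A^T ] [ x     ]   [-c ]
  [ A    0  ] [ lambda ] = [ b ]

Solving the linear system:
  x*      = (-0.5056, -0.6433, 0.2301)
  lambda* = (-1.6274)
  f(x*)   = -2.0912

x* = (-0.5056, -0.6433, 0.2301), lambda* = (-1.6274)


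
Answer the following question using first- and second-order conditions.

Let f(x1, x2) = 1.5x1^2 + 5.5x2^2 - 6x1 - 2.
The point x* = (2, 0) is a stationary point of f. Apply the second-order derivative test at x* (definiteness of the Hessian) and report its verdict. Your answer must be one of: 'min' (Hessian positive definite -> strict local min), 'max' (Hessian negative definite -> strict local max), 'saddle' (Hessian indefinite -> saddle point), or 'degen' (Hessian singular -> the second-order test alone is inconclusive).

Compute the Hessian H = grad^2 f:
  H = [[3, 0], [0, 11]]
Verify stationarity: grad f(x*) = H x* + g = (0, 0).
Eigenvalues of H: 3, 11.
Both eigenvalues > 0, so H is positive definite -> x* is a strict local min.

min


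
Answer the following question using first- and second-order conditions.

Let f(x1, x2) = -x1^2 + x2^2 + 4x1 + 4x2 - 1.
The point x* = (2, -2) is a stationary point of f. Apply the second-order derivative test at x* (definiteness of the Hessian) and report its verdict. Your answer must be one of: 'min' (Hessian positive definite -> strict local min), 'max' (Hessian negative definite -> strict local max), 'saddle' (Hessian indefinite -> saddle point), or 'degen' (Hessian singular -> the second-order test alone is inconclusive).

Compute the Hessian H = grad^2 f:
  H = [[-2, 0], [0, 2]]
Verify stationarity: grad f(x*) = H x* + g = (0, 0).
Eigenvalues of H: -2, 2.
Eigenvalues have mixed signs, so H is indefinite -> x* is a saddle point.

saddle


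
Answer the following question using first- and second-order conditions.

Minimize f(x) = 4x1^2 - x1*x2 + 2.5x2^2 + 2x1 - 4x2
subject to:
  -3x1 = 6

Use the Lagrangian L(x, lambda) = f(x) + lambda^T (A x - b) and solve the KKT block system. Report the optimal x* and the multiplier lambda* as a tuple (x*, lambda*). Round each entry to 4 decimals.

Form the Lagrangian:
  L(x, lambda) = (1/2) x^T Q x + c^T x + lambda^T (A x - b)
Stationarity (grad_x L = 0): Q x + c + A^T lambda = 0.
Primal feasibility: A x = b.

This gives the KKT block system:
  [ Q   A^T ] [ x     ]   [-c ]
  [ A    0  ] [ lambda ] = [ b ]

Solving the linear system:
  x*      = (-2, 0.4)
  lambda* = (-4.8)
  f(x*)   = 11.6

x* = (-2, 0.4), lambda* = (-4.8)


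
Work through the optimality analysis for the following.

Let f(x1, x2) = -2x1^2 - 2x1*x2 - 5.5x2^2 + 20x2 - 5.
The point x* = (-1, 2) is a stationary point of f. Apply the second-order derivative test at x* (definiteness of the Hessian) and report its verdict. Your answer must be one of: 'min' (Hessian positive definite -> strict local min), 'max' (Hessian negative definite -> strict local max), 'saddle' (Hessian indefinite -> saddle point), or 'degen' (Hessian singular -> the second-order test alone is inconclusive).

Compute the Hessian H = grad^2 f:
  H = [[-4, -2], [-2, -11]]
Verify stationarity: grad f(x*) = H x* + g = (0, 0).
Eigenvalues of H: -11.5311, -3.4689.
Both eigenvalues < 0, so H is negative definite -> x* is a strict local max.

max


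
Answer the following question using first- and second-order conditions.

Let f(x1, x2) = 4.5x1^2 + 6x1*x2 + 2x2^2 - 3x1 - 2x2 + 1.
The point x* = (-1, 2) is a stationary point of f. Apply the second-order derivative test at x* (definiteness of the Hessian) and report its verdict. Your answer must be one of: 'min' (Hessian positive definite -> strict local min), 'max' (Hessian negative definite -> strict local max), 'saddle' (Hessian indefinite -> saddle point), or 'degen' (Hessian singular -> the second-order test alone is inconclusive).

Compute the Hessian H = grad^2 f:
  H = [[9, 6], [6, 4]]
Verify stationarity: grad f(x*) = H x* + g = (0, 0).
Eigenvalues of H: 0, 13.
H has a zero eigenvalue (singular; positive semidefinite but not definite), so H is neither positive definite, negative definite, nor indefinite. The second-order test alone is inconclusive -> degen.
(Indeed, f is constant along the null direction of H through x*, so x* is not a strict local extremum.)

degen


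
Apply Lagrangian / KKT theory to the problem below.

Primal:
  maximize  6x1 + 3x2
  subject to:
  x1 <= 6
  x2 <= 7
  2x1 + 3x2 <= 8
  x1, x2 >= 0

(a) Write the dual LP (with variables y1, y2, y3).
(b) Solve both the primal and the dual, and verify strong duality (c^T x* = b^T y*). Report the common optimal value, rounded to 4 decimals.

The standard primal-dual pair for 'max c^T x s.t. A x <= b, x >= 0' is:
  Dual:  min b^T y  s.t.  A^T y >= c,  y >= 0.

So the dual LP is:
  minimize  6y1 + 7y2 + 8y3
  subject to:
    y1 + 2y3 >= 6
    y2 + 3y3 >= 3
    y1, y2, y3 >= 0

Solving the primal: x* = (4, 0).
  primal value c^T x* = 24.
Solving the dual: y* = (0, 0, 3).
  dual value b^T y* = 24.
Strong duality: c^T x* = b^T y*. Confirmed.

24


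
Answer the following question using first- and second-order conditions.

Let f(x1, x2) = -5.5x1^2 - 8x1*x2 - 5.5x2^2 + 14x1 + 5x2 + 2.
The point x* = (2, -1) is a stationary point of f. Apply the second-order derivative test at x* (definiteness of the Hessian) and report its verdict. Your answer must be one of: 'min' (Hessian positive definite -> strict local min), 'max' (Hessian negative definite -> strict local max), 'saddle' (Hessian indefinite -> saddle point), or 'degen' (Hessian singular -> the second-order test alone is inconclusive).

Compute the Hessian H = grad^2 f:
  H = [[-11, -8], [-8, -11]]
Verify stationarity: grad f(x*) = H x* + g = (0, 0).
Eigenvalues of H: -19, -3.
Both eigenvalues < 0, so H is negative definite -> x* is a strict local max.

max


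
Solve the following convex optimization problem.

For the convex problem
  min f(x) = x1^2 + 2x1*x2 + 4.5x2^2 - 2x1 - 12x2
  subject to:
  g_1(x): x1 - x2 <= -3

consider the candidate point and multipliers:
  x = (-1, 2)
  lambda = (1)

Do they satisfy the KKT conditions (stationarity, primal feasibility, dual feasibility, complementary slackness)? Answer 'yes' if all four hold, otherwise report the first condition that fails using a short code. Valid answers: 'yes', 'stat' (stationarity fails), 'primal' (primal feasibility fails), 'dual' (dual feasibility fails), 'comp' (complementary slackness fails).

Gradient of f: grad f(x) = Q x + c = (0, 4)
Constraint values g_i(x) = a_i^T x - b_i:
  g_1((-1, 2)) = 0
Stationarity residual: grad f(x) + sum_i lambda_i a_i = (1, 3)
  -> stationarity FAILS
Primal feasibility (all g_i <= 0): OK
Dual feasibility (all lambda_i >= 0): OK
Complementary slackness (lambda_i * g_i(x) = 0 for all i): OK

Verdict: the first failing condition is stationarity -> stat.

stat


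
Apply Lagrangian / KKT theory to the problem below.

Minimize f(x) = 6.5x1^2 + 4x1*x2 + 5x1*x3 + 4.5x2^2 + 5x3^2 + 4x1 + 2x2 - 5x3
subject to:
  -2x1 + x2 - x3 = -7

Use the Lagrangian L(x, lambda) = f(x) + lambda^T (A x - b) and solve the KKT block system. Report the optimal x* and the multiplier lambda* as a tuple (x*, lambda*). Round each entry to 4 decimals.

Form the Lagrangian:
  L(x, lambda) = (1/2) x^T Q x + c^T x + lambda^T (A x - b)
Stationarity (grad_x L = 0): Q x + c + A^T lambda = 0.
Primal feasibility: A x = b.

This gives the KKT block system:
  [ Q   A^T ] [ x     ]   [-c ]
  [ A    0  ] [ lambda ] = [ b ]

Solving the linear system:
  x*      = (1.9605, -2.3913, 0.6877)
  lambda* = (11.6798)
  f(x*)   = 40.6897

x* = (1.9605, -2.3913, 0.6877), lambda* = (11.6798)


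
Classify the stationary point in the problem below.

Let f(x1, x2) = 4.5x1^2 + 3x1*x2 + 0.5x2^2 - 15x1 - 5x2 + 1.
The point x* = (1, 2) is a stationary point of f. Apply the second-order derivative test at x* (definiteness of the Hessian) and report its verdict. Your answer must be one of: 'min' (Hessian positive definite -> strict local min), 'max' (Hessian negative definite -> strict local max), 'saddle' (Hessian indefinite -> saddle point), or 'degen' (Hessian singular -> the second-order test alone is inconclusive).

Compute the Hessian H = grad^2 f:
  H = [[9, 3], [3, 1]]
Verify stationarity: grad f(x*) = H x* + g = (0, 0).
Eigenvalues of H: 0, 10.
H has a zero eigenvalue (singular; positive semidefinite but not definite), so H is neither positive definite, negative definite, nor indefinite. The second-order test alone is inconclusive -> degen.
(Indeed, f is constant along the null direction of H through x*, so x* is not a strict local extremum.)

degen


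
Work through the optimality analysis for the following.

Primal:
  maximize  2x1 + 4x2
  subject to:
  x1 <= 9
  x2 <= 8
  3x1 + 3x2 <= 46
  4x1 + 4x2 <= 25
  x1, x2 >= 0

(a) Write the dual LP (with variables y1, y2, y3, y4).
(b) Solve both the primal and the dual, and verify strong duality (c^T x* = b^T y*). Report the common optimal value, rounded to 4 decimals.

The standard primal-dual pair for 'max c^T x s.t. A x <= b, x >= 0' is:
  Dual:  min b^T y  s.t.  A^T y >= c,  y >= 0.

So the dual LP is:
  minimize  9y1 + 8y2 + 46y3 + 25y4
  subject to:
    y1 + 3y3 + 4y4 >= 2
    y2 + 3y3 + 4y4 >= 4
    y1, y2, y3, y4 >= 0

Solving the primal: x* = (0, 6.25).
  primal value c^T x* = 25.
Solving the dual: y* = (0, 0, 0, 1).
  dual value b^T y* = 25.
Strong duality: c^T x* = b^T y*. Confirmed.

25


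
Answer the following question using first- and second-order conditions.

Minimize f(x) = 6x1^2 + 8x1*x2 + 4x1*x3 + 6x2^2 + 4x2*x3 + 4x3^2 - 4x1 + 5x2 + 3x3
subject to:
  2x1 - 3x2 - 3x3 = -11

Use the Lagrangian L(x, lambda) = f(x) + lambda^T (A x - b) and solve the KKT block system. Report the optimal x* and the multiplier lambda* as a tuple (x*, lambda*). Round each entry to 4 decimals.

Form the Lagrangian:
  L(x, lambda) = (1/2) x^T Q x + c^T x + lambda^T (A x - b)
Stationarity (grad_x L = 0): Q x + c + A^T lambda = 0.
Primal feasibility: A x = b.

This gives the KKT block system:
  [ Q   A^T ] [ x     ]   [-c ]
  [ A    0  ] [ lambda ] = [ b ]

Solving the linear system:
  x*      = (-1.6214, 1.2357, 1.35)
  lambda* = (4.0857)
  f(x*)   = 30.8286

x* = (-1.6214, 1.2357, 1.35), lambda* = (4.0857)


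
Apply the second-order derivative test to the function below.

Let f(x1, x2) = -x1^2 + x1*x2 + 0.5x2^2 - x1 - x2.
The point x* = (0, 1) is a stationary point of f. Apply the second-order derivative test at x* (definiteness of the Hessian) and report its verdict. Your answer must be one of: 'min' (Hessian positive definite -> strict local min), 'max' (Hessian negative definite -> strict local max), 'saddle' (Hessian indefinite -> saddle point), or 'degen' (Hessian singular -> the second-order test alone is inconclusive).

Compute the Hessian H = grad^2 f:
  H = [[-2, 1], [1, 1]]
Verify stationarity: grad f(x*) = H x* + g = (0, 0).
Eigenvalues of H: -2.3028, 1.3028.
Eigenvalues have mixed signs, so H is indefinite -> x* is a saddle point.

saddle


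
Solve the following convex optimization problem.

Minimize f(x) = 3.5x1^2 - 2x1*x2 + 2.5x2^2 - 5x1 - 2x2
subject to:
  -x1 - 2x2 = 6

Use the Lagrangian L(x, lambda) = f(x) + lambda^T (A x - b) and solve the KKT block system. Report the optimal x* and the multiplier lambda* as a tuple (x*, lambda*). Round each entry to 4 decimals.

Form the Lagrangian:
  L(x, lambda) = (1/2) x^T Q x + c^T x + lambda^T (A x - b)
Stationarity (grad_x L = 0): Q x + c + A^T lambda = 0.
Primal feasibility: A x = b.

This gives the KKT block system:
  [ Q   A^T ] [ x     ]   [-c ]
  [ A    0  ] [ lambda ] = [ b ]

Solving the linear system:
  x*      = (-0.9268, -2.5366)
  lambda* = (-6.4146)
  f(x*)   = 24.0976

x* = (-0.9268, -2.5366), lambda* = (-6.4146)


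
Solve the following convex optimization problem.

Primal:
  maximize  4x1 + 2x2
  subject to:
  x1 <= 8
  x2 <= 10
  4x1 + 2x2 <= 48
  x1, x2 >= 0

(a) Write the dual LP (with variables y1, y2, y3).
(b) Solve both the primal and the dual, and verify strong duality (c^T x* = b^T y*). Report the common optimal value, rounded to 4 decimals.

The standard primal-dual pair for 'max c^T x s.t. A x <= b, x >= 0' is:
  Dual:  min b^T y  s.t.  A^T y >= c,  y >= 0.

So the dual LP is:
  minimize  8y1 + 10y2 + 48y3
  subject to:
    y1 + 4y3 >= 4
    y2 + 2y3 >= 2
    y1, y2, y3 >= 0

Solving the primal: x* = (7, 10).
  primal value c^T x* = 48.
Solving the dual: y* = (0, 0, 1).
  dual value b^T y* = 48.
Strong duality: c^T x* = b^T y*. Confirmed.

48


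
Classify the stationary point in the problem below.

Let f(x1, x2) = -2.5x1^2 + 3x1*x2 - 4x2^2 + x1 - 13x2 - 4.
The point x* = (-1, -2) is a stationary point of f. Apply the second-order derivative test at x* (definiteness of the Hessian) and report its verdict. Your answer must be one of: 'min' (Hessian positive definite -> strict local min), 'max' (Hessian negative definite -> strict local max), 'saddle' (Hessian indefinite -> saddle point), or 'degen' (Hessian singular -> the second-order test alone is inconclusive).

Compute the Hessian H = grad^2 f:
  H = [[-5, 3], [3, -8]]
Verify stationarity: grad f(x*) = H x* + g = (0, 0).
Eigenvalues of H: -9.8541, -3.1459.
Both eigenvalues < 0, so H is negative definite -> x* is a strict local max.

max


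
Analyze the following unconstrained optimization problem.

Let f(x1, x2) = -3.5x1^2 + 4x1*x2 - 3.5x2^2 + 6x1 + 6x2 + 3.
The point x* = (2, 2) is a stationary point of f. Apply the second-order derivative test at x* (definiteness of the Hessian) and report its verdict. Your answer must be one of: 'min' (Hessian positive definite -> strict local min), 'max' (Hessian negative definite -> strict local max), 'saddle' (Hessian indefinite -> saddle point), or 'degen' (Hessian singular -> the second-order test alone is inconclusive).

Compute the Hessian H = grad^2 f:
  H = [[-7, 4], [4, -7]]
Verify stationarity: grad f(x*) = H x* + g = (0, 0).
Eigenvalues of H: -11, -3.
Both eigenvalues < 0, so H is negative definite -> x* is a strict local max.

max


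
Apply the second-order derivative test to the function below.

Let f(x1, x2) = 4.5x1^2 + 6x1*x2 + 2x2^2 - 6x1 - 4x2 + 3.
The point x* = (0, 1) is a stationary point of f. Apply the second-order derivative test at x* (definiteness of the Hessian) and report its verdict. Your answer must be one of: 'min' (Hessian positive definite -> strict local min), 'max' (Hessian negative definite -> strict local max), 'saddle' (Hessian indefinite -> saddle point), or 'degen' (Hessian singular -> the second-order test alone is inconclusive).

Compute the Hessian H = grad^2 f:
  H = [[9, 6], [6, 4]]
Verify stationarity: grad f(x*) = H x* + g = (0, 0).
Eigenvalues of H: 0, 13.
H has a zero eigenvalue (singular; positive semidefinite but not definite), so H is neither positive definite, negative definite, nor indefinite. The second-order test alone is inconclusive -> degen.
(Indeed, f is constant along the null direction of H through x*, so x* is not a strict local extremum.)

degen


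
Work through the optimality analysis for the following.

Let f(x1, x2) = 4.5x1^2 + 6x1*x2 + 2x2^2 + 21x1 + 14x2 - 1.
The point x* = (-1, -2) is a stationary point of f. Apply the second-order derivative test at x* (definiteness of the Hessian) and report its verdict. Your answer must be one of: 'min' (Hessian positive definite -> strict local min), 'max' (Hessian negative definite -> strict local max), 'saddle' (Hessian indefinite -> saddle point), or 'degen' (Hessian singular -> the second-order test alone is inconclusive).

Compute the Hessian H = grad^2 f:
  H = [[9, 6], [6, 4]]
Verify stationarity: grad f(x*) = H x* + g = (0, 0).
Eigenvalues of H: 0, 13.
H has a zero eigenvalue (singular; positive semidefinite but not definite), so H is neither positive definite, negative definite, nor indefinite. The second-order test alone is inconclusive -> degen.
(Indeed, f is constant along the null direction of H through x*, so x* is not a strict local extremum.)

degen


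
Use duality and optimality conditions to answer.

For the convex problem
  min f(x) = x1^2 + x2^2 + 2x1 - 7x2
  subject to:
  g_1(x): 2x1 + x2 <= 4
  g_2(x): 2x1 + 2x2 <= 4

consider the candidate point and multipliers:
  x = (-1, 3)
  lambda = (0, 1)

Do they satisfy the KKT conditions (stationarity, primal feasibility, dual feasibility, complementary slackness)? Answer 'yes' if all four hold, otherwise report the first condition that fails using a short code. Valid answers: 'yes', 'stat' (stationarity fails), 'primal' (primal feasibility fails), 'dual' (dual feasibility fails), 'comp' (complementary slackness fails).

Gradient of f: grad f(x) = Q x + c = (0, -1)
Constraint values g_i(x) = a_i^T x - b_i:
  g_1((-1, 3)) = -3
  g_2((-1, 3)) = 0
Stationarity residual: grad f(x) + sum_i lambda_i a_i = (2, 1)
  -> stationarity FAILS
Primal feasibility (all g_i <= 0): OK
Dual feasibility (all lambda_i >= 0): OK
Complementary slackness (lambda_i * g_i(x) = 0 for all i): OK

Verdict: the first failing condition is stationarity -> stat.

stat
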